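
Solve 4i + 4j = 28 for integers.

Step 1: Check solvability.
gcd(4, 4) = 4
Since 4 divides 28, solutions exist.

Step 2: Apply extended Euclidean algorithm to find gcd.
We find integers such that 4*x0 + 4*y0 = 4

Step 3: Scale the particular solution.
Multiply by 28/4 = 7:
i = 0, j = 7

Step 4: Verify.
4*(0) + 4*(7) = 28 = 28 ✓

i = 0, j = 7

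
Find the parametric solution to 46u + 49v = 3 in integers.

Step 1: Compute gcd(46, 49) = 1.
Since 1 divides 3, solutions exist.

Step 2: Find a particular solution using extended Euclidean algorithm.
We get u₀ = 48, v₀ = -45.
Check: 46*48 + 49*-45 = 3 = 3 ✓

Step 3: Write the general solution.
u = 48 + (49/1)t = 48 + 49t
v = -45 - (46/1)t = -45 - 46t
for any integer t.

u = 48 + 49t, v = -45 - 46t for integer t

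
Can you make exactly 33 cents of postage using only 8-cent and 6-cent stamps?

We need non-negative x, y with 8x + 6y = 33.
gcd(8, 6) = 2, and 2 does not divide 33.
No integer solutions exist, so certainly no non-negative ones.

No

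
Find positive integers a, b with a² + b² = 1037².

We need a² + b² = 1037² = 1075369.
Trying: 645² + 812² = 416025 + 659344 = 1075369 ✓

(645, 812, 1037)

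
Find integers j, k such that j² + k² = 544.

We need to find integers j, k > 0 such that j² + k² = 544.
Trying j = 12: k² = 544 - 12² = 544 - 144 = 400
k = 20
Check: 12² + 20² = 144 + 400 = 544 ✓

544 = 12² + 20²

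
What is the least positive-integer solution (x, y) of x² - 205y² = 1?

We seek the smallest positive integers (x, y) with x² - 205y² = 1, i.e., x² = 205y² + 1.
Try successive y values:
y = 1: x² = 205·1² + 1 = 206, not a perfect square
y = 2: x² = 205·2² + 1 = 821, not a perfect square
y = 3: x² = 205·3² + 1 = 1846, not a perfect square
... continuing the search (or via continued fractions) ...
y = 2772: x² = 205·2772² + 1 = 1575216721, x = 39689 ✓

Verify: 39689² - 205·2772² = 1575216721 - 1575216720 = 1 ✓

x = 39689, y = 2772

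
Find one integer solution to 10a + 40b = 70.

Step 1: Check solvability.
gcd(10, 40) = 10
Since 10 divides 70, solutions exist.

Step 2: Apply extended Euclidean algorithm to find gcd.
We find integers such that 10*x0 + 40*y0 = 10

Step 3: Scale the particular solution.
Multiply by 70/10 = 7:
a = 7, b = 0

Step 4: Verify.
10*(7) + 40*(0) = 70 = 70 ✓

a = 7, b = 0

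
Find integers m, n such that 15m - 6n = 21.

Step 1: Check solvability.
gcd(15, 6) = 3
Since 3 divides 21, solutions exist.

Step 2: Apply extended Euclidean algorithm to find gcd.
We find integers such that 15*x0 + 6*y0 = 3

Step 3: Scale the particular solution.
Multiply by 21/3 = 7:
m = 7, n = 14

Step 4: Verify.
15*(7) - 6*(14) = 21 = 21 ✓

m = 7, n = 14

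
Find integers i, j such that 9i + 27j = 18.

Step 1: Check solvability.
gcd(9, 27) = 9
Since 9 divides 18, solutions exist.

Step 2: Apply extended Euclidean algorithm to find gcd.
We find integers such that 9*x0 + 27*y0 = 9

Step 3: Scale the particular solution.
Multiply by 18/9 = 2:
i = 2, j = 0

Step 4: Verify.
9*(2) + 27*(0) = 18 = 18 ✓

i = 2, j = 0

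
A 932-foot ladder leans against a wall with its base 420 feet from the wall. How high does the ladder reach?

The ladder, wall, and ground form a right triangle with hypotenuse 932 and one leg 420.
By the Pythagorean theorem: h² = 932² - 420² = 868624 - 176400 = 692224
h = √692224 = 832 feet

832 feet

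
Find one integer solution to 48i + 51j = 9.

Step 1: Check solvability.
gcd(48, 51) = 3
Since 3 divides 9, solutions exist.

Step 2: Apply extended Euclidean algorithm to find gcd.
We find integers such that 48*x0 + 51*y0 = 3

Step 3: Scale the particular solution.
Multiply by 9/3 = 3:
i = -3, j = 3

Step 4: Verify.
48*(-3) + 51*(3) = 9 = 9 ✓

i = -3, j = 3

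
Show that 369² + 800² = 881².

Compute a² + b² = 369² + 800² = 136161 + 640000 = 776161
Compute c² = 881² = 776161
Since 776161 = 776161, confirmed.

Yes, it is a Pythagorean triple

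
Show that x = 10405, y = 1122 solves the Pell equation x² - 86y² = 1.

Compute x² = 10405² = 108264025
Compute 86y² = 86·1122² = 86·1258884 = 108264024
x² - 86y² = 108264025 - 108264024 = 1
Since this equals 1, (10405, 1122) is a solution.

Yes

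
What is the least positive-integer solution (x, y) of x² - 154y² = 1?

We seek the smallest positive integers (x, y) with x² - 154y² = 1, i.e., x² = 154y² + 1.
Try successive y values:
y = 1: x² = 154·1² + 1 = 155, not a perfect square
y = 2: x² = 154·2² + 1 = 617, not a perfect square
y = 3: x² = 154·3² + 1 = 1387, not a perfect square
... continuing the search (or via continued fractions) ...
y = 1716: x² = 154·1716² + 1 = 453477025, x = 21295 ✓

Verify: 21295² - 154·1716² = 453477025 - 453477024 = 1 ✓

x = 21295, y = 1716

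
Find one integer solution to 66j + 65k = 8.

Step 1: Check solvability.
gcd(66, 65) = 1
Since 1 divides 8, solutions exist.

Step 2: Apply extended Euclidean algorithm to find gcd.
We find integers such that 66*x0 + 65*y0 = 1

Step 3: Scale the particular solution.
Multiply by 8/1 = 8:
j = 8, k = -8

Step 4: Verify.
66*(8) + 65*(-8) = 8 = 8 ✓

j = 8, k = -8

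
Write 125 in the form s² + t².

We need to find integers s, t > 0 such that s² + t² = 125.
Trying s = 2: t² = 125 - 2² = 125 - 4 = 121
t = 11
Check: 2² + 11² = 4 + 121 = 125 ✓

125 = 2² + 11²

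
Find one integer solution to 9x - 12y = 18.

Step 1: Check solvability.
gcd(9, 12) = 3
Since 3 divides 18, solutions exist.

Step 2: Apply extended Euclidean algorithm to find gcd.
We find integers such that 9*x0 + 12*y0 = 3

Step 3: Scale the particular solution.
Multiply by 18/3 = 6:
x = -6, y = -6

Step 4: Verify.
9*(-6) - 12*(-6) = 18 = 18 ✓

x = -6, y = -6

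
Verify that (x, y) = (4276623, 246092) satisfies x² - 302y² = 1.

Compute x² = 4276623² = 18289504284129
Compute 302y² = 302·246092² = 302·60561272464 = 18289504284128
x² - 302y² = 18289504284129 - 18289504284128 = 1
Since this equals 1, (4276623, 246092) is a solution.

Yes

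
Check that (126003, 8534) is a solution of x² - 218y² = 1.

Compute x² = 126003² = 15876756009
Compute 218y² = 218·8534² = 218·72829156 = 15876756008
x² - 218y² = 15876756009 - 15876756008 = 1
Since this equals 1, (126003, 8534) is a solution.

Yes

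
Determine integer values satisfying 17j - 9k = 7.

Step 1: Check solvability.
gcd(17, 9) = 1
Since 1 divides 7, solutions exist.

Step 2: Apply extended Euclidean algorithm to find gcd.
We find integers such that 17*x0 + 9*y0 = 1

Step 3: Scale the particular solution.
Multiply by 7/1 = 7:
j = -7, k = -14

Step 4: Verify.
17*(-7) - 9*(-14) = 7 = 7 ✓

j = -7, k = -14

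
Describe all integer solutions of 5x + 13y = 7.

Step 1: Compute gcd(5, 13) = 1.
Since 1 divides 7, solutions exist.

Step 2: Find a particular solution using extended Euclidean algorithm.
We get x₀ = -35, y₀ = 14.
Check: 5*-35 + 13*14 = 7 = 7 ✓

Step 3: Write the general solution.
x = -35 + (13/1)t = -35 + 13t
y = 14 - (5/1)t = 14 - 5t
for any integer t.

x = -35 + 13t, y = 14 - 5t for integer t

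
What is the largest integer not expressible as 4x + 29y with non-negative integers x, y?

For two coprime denominations a and b, the Frobenius number (largest value not representable as a non-negative combination) is ab - a - b.
Here gcd(4, 29) = 1, so they are coprime.
F(4, 29) = 4·29 - 4 - 29 = 116 - 33 = 83

83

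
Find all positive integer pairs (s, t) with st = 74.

The positive divisors of 74 are: 1, 2, 37, 74.
Each divisor d gives the pair (d, 74/d):
(1, 74), (2, 37), (37, 2), (74, 1)

(1, 74), (2, 37), (37, 2), (74, 1)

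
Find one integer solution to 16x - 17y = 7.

Step 1: Check solvability.
gcd(16, 17) = 1
Since 1 divides 7, solutions exist.

Step 2: Apply extended Euclidean algorithm to find gcd.
We find integers such that 16*x0 + 17*y0 = 1

Step 3: Scale the particular solution.
Multiply by 7/1 = 7:
x = -7, y = -7

Step 4: Verify.
16*(-7) - 17*(-7) = 7 = 7 ✓

x = -7, y = -7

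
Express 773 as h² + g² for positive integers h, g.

We need to find integers h, g > 0 such that h² + g² = 773.
Trying h = 17: g² = 773 - 17² = 773 - 289 = 484
g = 22
Check: 17² + 22² = 289 + 484 = 773 ✓

773 = 17² + 22²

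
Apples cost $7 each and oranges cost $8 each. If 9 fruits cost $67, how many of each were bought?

Let a = apples, o = oranges.
a + o = 9
7a + 8o = 67
Substitute o = 9 - a:
7a + 8(9 - a) = 67
(7 - 8)a = 67 - 72
-1a = -5
a = 5, o = 9 - 5 = 4

Apples: 5, Oranges: 4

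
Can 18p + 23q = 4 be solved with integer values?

Step 1: Compute gcd(18, 23).
gcd(18, 23) = 1

Step 2: Check divisibility.
Does 1 divide 4? 4 = 1 x 4, so yes.

By the theorem on linear Diophantine equations, 18p + 23q = 4 has integer solutions if and only if gcd(18, 23) divides 4. Since 1 | 4, solutions exist.

Yes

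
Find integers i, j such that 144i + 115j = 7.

Step 1: Check solvability.
gcd(144, 115) = 1
Since 1 divides 7, solutions exist.

Step 2: Apply extended Euclidean algorithm to find gcd.
We find integers such that 144*x0 + 115*y0 = 1

Step 3: Scale the particular solution.
Multiply by 7/1 = 7:
i = 28, j = -35

Step 4: Verify.
144*(28) + 115*(-35) = 7 = 7 ✓

i = 28, j = -35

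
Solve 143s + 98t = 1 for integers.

Step 1: Check solvability.
gcd(143, 98) = 1
Since 1 divides 1, solutions exist.

Step 2: Apply extended Euclidean algorithm to find gcd.
We find integers such that 143*x0 + 98*y0 = 1

Step 3: Scale the particular solution.
Multiply by 1/1 = 1:
s = -37, t = 54

Step 4: Verify.
143*(-37) + 98*(54) = 1 = 1 ✓

s = -37, t = 54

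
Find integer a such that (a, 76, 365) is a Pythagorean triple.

a² = c² - b² = 365² - 76² = 133225 - 5776 = 127449
a = sqrt(127449) = 357

357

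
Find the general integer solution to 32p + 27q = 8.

Step 1: Compute gcd(32, 27) = 1.
Since 1 divides 8, solutions exist.

Step 2: Find a particular solution using extended Euclidean algorithm.
We get p₀ = 88, q₀ = -104.
Check: 32*88 + 27*-104 = 8 = 8 ✓

Step 3: Write the general solution.
p = 88 + (27/1)t = 88 + 27t
q = -104 - (32/1)t = -104 - 32t
for any integer t.

p = 88 + 27t, q = -104 - 32t for integer t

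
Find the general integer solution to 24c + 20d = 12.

Step 1: Compute gcd(24, 20) = 4.
Since 4 divides 12, solutions exist.

Step 2: Find a particular solution using extended Euclidean algorithm.
We get c₀ = 3, d₀ = -3.
Check: 24*3 + 20*-3 = 12 = 12 ✓

Step 3: Write the general solution.
c = 3 + (20/4)t = 3 + 5t
d = -3 - (24/4)t = -3 - 6t
for any integer t.

c = 3 + 5t, d = -3 - 6t for integer t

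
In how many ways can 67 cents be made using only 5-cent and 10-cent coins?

We need non-negative integers (x, y) with 5x + 10y = 67.
For each x from 0 to 13, check if (67 - 5x) is a non-negative multiple of 10.
Solutions (x, y): none
Count: 0

0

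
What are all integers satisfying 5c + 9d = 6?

Step 1: Compute gcd(5, 9) = 1.
Since 1 divides 6, solutions exist.

Step 2: Find a particular solution using extended Euclidean algorithm.
We get c₀ = 12, d₀ = -6.
Check: 5*12 + 9*-6 = 6 = 6 ✓

Step 3: Write the general solution.
c = 12 + (9/1)t = 12 + 9t
d = -6 - (5/1)t = -6 - 5t
for any integer t.

c = 12 + 9t, d = -6 - 5t for integer t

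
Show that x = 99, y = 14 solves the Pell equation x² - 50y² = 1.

Compute x² = 99² = 9801
Compute 50y² = 50·14² = 50·196 = 9800
x² - 50y² = 9801 - 9800 = 1
Since this equals 1, (99, 14) is a solution.

Yes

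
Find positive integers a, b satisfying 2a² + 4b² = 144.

Try small values of a and check whether (144 - 2a²)/4 is a perfect square.
a = 8: 2·8² = 128, so 4b² = 144 - 128 = 16, giving b² = 4, b = 2.
Check: 2·8² + 4·2² = 128 + 16 = 144 ✓

a = 8, b = 2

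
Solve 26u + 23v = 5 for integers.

Step 1: Check solvability.
gcd(26, 23) = 1
Since 1 divides 5, solutions exist.

Step 2: Apply extended Euclidean algorithm to find gcd.
We find integers such that 26*x0 + 23*y0 = 1

Step 3: Scale the particular solution.
Multiply by 5/1 = 5:
u = 40, v = -45

Step 4: Verify.
26*(40) + 23*(-45) = 5 = 5 ✓

u = 40, v = -45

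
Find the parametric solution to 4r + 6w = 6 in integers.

Step 1: Compute gcd(4, 6) = 2.
Since 2 divides 6, solutions exist.

Step 2: Find a particular solution using extended Euclidean algorithm.
We get r₀ = -3, w₀ = 3.
Check: 4*-3 + 6*3 = 6 = 6 ✓

Step 3: Write the general solution.
r = -3 + (6/2)t = -3 + 3t
w = 3 - (4/2)t = 3 - 2t
for any integer t.

r = -3 + 3t, w = 3 - 2t for integer t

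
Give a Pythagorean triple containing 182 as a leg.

We need the other leg and hypotenuse such that 182² + x² = c².
Take x = 120, c = 218: 182² + 120² = 33124 + 14400 = 47524 = 218² ✓
Triple: (182, 120, 218)

(182, 120, 218)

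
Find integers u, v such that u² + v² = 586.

We need to find integers u, v > 0 such that u² + v² = 586.
Trying u = 15: v² = 586 - 15² = 586 - 225 = 361
v = 19
Check: 15² + 19² = 225 + 361 = 586 ✓

586 = 15² + 19²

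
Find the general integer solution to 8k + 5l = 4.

Step 1: Compute gcd(8, 5) = 1.
Since 1 divides 4, solutions exist.

Step 2: Find a particular solution using extended Euclidean algorithm.
We get k₀ = 8, l₀ = -12.
Check: 8*8 + 5*-12 = 4 = 4 ✓

Step 3: Write the general solution.
k = 8 + (5/1)t = 8 + 5t
l = -12 - (8/1)t = -12 - 8t
for any integer t.

k = 8 + 5t, l = -12 - 8t for integer t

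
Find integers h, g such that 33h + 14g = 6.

Step 1: Check solvability.
gcd(33, 14) = 1
Since 1 divides 6, solutions exist.

Step 2: Apply extended Euclidean algorithm to find gcd.
We find integers such that 33*x0 + 14*y0 = 1

Step 3: Scale the particular solution.
Multiply by 6/1 = 6:
h = 18, g = -42

Step 4: Verify.
33*(18) + 14*(-42) = 6 = 6 ✓

h = 18, g = -42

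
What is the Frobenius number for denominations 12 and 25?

For two coprime denominations a and b, the Frobenius number (largest value not representable as a non-negative combination) is ab - a - b.
Here gcd(12, 25) = 1, so they are coprime.
F(12, 25) = 12·25 - 12 - 25 = 300 - 37 = 263

263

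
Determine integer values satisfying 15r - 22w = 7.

Step 1: Check solvability.
gcd(15, 22) = 1
Since 1 divides 7, solutions exist.

Step 2: Apply extended Euclidean algorithm to find gcd.
We find integers such that 15*x0 + 22*y0 = 1

Step 3: Scale the particular solution.
Multiply by 7/1 = 7:
r = 21, w = 14

Step 4: Verify.
15*(21) - 22*(14) = 7 = 7 ✓

r = 21, w = 14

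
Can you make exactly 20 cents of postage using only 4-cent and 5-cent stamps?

We need non-negative x, y with 4x + 5y = 20.
gcd(4, 5) = 1 divides 20, so integer solutions exist.
Search for a non-negative one: x = 0 gives 5y = 20 - 0 = 20, so y = 4.
Check: 4·0 + 5·4 = 20 ✓

Yes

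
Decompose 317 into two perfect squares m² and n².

We need to find integers m, n > 0 such that m² + n² = 317.
Trying m = 11: n² = 317 - 11² = 317 - 121 = 196
n = 14
Check: 11² + 14² = 121 + 196 = 317 ✓

317 = 11² + 14²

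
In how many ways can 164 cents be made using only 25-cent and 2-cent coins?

We need non-negative integers (x, y) with 25x + 2y = 164.
For each x from 0 to 6, check if (164 - 25x) is a non-negative multiple of 2.
Solutions (x, y): (0,82), (2,57), (4,32), (6,7)
Count: 4

4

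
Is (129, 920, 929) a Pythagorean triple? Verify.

Compute a² + b² = 129² + 920² = 16641 + 846400 = 863041
Compute c² = 929² = 863041
Since 863041 = 863041, confirmed.

Yes, it is a Pythagorean triple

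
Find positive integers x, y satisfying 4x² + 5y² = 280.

Try small values of x and check whether (280 - 4x²)/5 is a perfect square.
x = 5: 4·5² = 100, so 5y² = 280 - 100 = 180, giving y² = 36, y = 6.
Check: 4·5² + 5·6² = 100 + 180 = 280 ✓

x = 5, y = 6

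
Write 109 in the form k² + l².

We need to find integers k, l > 0 such that k² + l² = 109.
Trying k = 3: l² = 109 - 3² = 109 - 9 = 100
l = 10
Check: 3² + 10² = 9 + 100 = 109 ✓

109 = 3² + 10²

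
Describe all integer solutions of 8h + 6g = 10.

Step 1: Compute gcd(8, 6) = 2.
Since 2 divides 10, solutions exist.

Step 2: Find a particular solution using extended Euclidean algorithm.
We get h₀ = 5, g₀ = -5.
Check: 8*5 + 6*-5 = 10 = 10 ✓

Step 3: Write the general solution.
h = 5 + (6/2)t = 5 + 3t
g = -5 - (8/2)t = -5 - 4t
for any integer t.

h = 5 + 3t, g = -5 - 4t for integer t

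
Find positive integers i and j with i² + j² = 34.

We need to find integers i, j > 0 such that i² + j² = 34.
Trying i = 3: j² = 34 - 3² = 34 - 9 = 25
j = 5
Check: 3² + 5² = 9 + 25 = 34 ✓

34 = 3² + 5²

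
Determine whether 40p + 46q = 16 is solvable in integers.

Step 1: Compute gcd(40, 46).
gcd(40, 46) = 2

Step 2: Check divisibility.
Does 2 divide 16? 16 = 2 x 8, so yes.

By the theorem on linear Diophantine equations, 40p + 46q = 16 has integer solutions if and only if gcd(40, 46) divides 16. Since 2 | 16, solutions exist.

Yes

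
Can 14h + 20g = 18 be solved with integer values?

Step 1: Compute gcd(14, 20).
gcd(14, 20) = 2

Step 2: Check divisibility.
Does 2 divide 18? 18 = 2 x 9, so yes.

By the theorem on linear Diophantine equations, 14h + 20g = 18 has integer solutions if and only if gcd(14, 20) divides 18. Since 2 | 18, solutions exist.

Yes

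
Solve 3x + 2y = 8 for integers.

Step 1: Check solvability.
gcd(3, 2) = 1
Since 1 divides 8, solutions exist.

Step 2: Apply extended Euclidean algorithm to find gcd.
We find integers such that 3*x0 + 2*y0 = 1

Step 3: Scale the particular solution.
Multiply by 8/1 = 8:
x = 8, y = -8

Step 4: Verify.
3*(8) + 2*(-8) = 8 = 8 ✓

x = 8, y = -8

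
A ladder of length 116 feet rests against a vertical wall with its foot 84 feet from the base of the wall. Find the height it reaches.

The ladder, wall, and ground form a right triangle with hypotenuse 116 and one leg 84.
By the Pythagorean theorem: h² = 116² - 84² = 13456 - 7056 = 6400
h = √6400 = 80 feet

80 feet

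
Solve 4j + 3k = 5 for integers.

Step 1: Check solvability.
gcd(4, 3) = 1
Since 1 divides 5, solutions exist.

Step 2: Apply extended Euclidean algorithm to find gcd.
We find integers such that 4*x0 + 3*y0 = 1

Step 3: Scale the particular solution.
Multiply by 5/1 = 5:
j = 5, k = -5

Step 4: Verify.
4*(5) + 3*(-5) = 5 = 5 ✓

j = 5, k = -5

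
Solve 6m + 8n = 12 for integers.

Step 1: Check solvability.
gcd(6, 8) = 2
Since 2 divides 12, solutions exist.

Step 2: Apply extended Euclidean algorithm to find gcd.
We find integers such that 6*x0 + 8*y0 = 2

Step 3: Scale the particular solution.
Multiply by 12/2 = 6:
m = -6, n = 6

Step 4: Verify.
6*(-6) + 8*(6) = 12 = 12 ✓

m = -6, n = 6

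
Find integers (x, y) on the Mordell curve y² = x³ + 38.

Try small integer x values and check whether x³ + 38 is a perfect square.
x = 11: x³ + 38 = 11³ + 38 = 1331 + 38 = 1369
Is 1369 a perfect square? 37² = 1369 ✓
So (x, y) = (11, 37) is a solution.

x = 11, y = 37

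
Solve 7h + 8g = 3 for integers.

Step 1: Check solvability.
gcd(7, 8) = 1
Since 1 divides 3, solutions exist.

Step 2: Apply extended Euclidean algorithm to find gcd.
We find integers such that 7*x0 + 8*y0 = 1

Step 3: Scale the particular solution.
Multiply by 3/1 = 3:
h = -3, g = 3

Step 4: Verify.
7*(-3) + 8*(3) = 3 = 3 ✓

h = -3, g = 3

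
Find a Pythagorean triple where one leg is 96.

We need the other leg and hypotenuse such that 96² + x² = c².
Take x = 247, c = 265: 96² + 247² = 9216 + 61009 = 70225 = 265² ✓
Triple: (247, 96, 265)

(247, 96, 265)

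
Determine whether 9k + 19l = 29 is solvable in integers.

Step 1: Compute gcd(9, 19).
gcd(9, 19) = 1

Step 2: Check divisibility.
Does 1 divide 29? 29 = 1 x 29, so yes.

By the theorem on linear Diophantine equations, 9k + 19l = 29 has integer solutions if and only if gcd(9, 19) divides 29. Since 1 | 29, solutions exist.

Yes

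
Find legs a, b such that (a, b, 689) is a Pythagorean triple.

We need a² + b² = 689² = 474721.
Trying: 561² + 400² = 314721 + 160000 = 474721 ✓

(561, 400, 689)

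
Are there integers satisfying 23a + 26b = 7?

Step 1: Compute gcd(23, 26).
gcd(23, 26) = 1

Step 2: Check divisibility.
Does 1 divide 7? 7 = 1 x 7, so yes.

By the theorem on linear Diophantine equations, 23a + 26b = 7 has integer solutions if and only if gcd(23, 26) divides 7. Since 1 | 7, solutions exist.

Yes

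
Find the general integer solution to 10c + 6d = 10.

Step 1: Compute gcd(10, 6) = 2.
Since 2 divides 10, solutions exist.

Step 2: Find a particular solution using extended Euclidean algorithm.
We get c₀ = -5, d₀ = 10.
Check: 10*-5 + 6*10 = 10 = 10 ✓

Step 3: Write the general solution.
c = -5 + (6/2)t = -5 + 3t
d = 10 - (10/2)t = 10 - 5t
for any integer t.

c = -5 + 3t, d = 10 - 5t for integer t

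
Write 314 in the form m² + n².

We need to find integers m, n > 0 such that m² + n² = 314.
Trying m = 5: n² = 314 - 5² = 314 - 25 = 289
n = 17
Check: 5² + 17² = 25 + 289 = 314 ✓

314 = 5² + 17²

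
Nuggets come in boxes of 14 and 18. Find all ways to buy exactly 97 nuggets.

We need non-negative integers (x, y) with 14x + 18y = 97.
For each x in 0..6, check if 97 - 14x is a non-negative multiple of 18.
No x yields an integer y ≥ 0.

No solution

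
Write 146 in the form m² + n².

We need to find integers m, n > 0 such that m² + n² = 146.
Trying m = 5: n² = 146 - 5² = 146 - 25 = 121
n = 11
Check: 5² + 11² = 25 + 121 = 146 ✓

146 = 5² + 11²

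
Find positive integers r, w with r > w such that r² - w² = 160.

Factor: r² - w² = (r+w)(r-w) = 160.
We need two factors of 160 with the same parity.
Use r+w = 80 and r-w = 2 (product 80·2 = 160).
Adding: 2r = 82, so r = 41.
Subtracting: 2w = 78, so w = 39.
Check: 41² - 39² = 1681 - 1521 = 160 ✓

r = 41, w = 39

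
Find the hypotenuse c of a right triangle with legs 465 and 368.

c² = a² + b² = 465² + 368² = 216225 + 135424 = 351649
c = sqrt(351649) = 593

593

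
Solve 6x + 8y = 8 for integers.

Step 1: Check solvability.
gcd(6, 8) = 2
Since 2 divides 8, solutions exist.

Step 2: Apply extended Euclidean algorithm to find gcd.
We find integers such that 6*x0 + 8*y0 = 2

Step 3: Scale the particular solution.
Multiply by 8/2 = 4:
x = -4, y = 4

Step 4: Verify.
6*(-4) + 8*(4) = 8 = 8 ✓

x = -4, y = 4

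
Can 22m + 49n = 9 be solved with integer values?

Step 1: Compute gcd(22, 49).
gcd(22, 49) = 1

Step 2: Check divisibility.
Does 1 divide 9? 9 = 1 x 9, so yes.

By the theorem on linear Diophantine equations, 22m + 49n = 9 has integer solutions if and only if gcd(22, 49) divides 9. Since 1 | 9, solutions exist.

Yes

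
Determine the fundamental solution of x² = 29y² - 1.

We need x² = 29y² - 1. Try successive y:
y = 1: x² = 29·1² - 1 = 28, not a perfect square
y = 2: x² = 29·2² - 1 = 115, not a perfect square
y = 3: x² = 29·3² - 1 = 260, not a perfect square
...
y = 13: x² = 29·13² - 1 = 4900 = 70² ✓
Check: 70² - 29·13² = 4900 - 4901 = -1 ✓

x = 70, y = 13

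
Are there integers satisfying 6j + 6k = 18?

Step 1: Compute gcd(6, 6).
gcd(6, 6) = 6

Step 2: Check divisibility.
Does 6 divide 18? 18 = 6 x 3, so yes.

By the theorem on linear Diophantine equations, 6j + 6k = 18 has integer solutions if and only if gcd(6, 6) divides 18. Since 6 | 18, solutions exist.

Yes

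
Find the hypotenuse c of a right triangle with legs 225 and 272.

c² = a² + b² = 225² + 272² = 50625 + 73984 = 124609
c = sqrt(124609) = 353

353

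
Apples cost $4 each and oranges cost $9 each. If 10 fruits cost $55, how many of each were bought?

Let a = apples, o = oranges.
a + o = 10
4a + 9o = 55
Substitute o = 10 - a:
4a + 9(10 - a) = 55
(4 - 9)a = 55 - 90
-5a = -35
a = 7, o = 10 - 7 = 3

Apples: 7, Oranges: 3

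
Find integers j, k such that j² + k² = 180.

We need to find integers j, k > 0 such that j² + k² = 180.
Trying j = 6: k² = 180 - 6² = 180 - 36 = 144
k = 12
Check: 6² + 12² = 36 + 144 = 180 ✓

180 = 6² + 12²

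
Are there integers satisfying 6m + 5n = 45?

Step 1: Compute gcd(6, 5).
gcd(6, 5) = 1

Step 2: Check divisibility.
Does 1 divide 45? 45 = 1 x 45, so yes.

By the theorem on linear Diophantine equations, 6m + 5n = 45 has integer solutions if and only if gcd(6, 5) divides 45. Since 1 | 45, solutions exist.

Yes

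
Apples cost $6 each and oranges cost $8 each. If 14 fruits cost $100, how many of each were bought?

Let a = apples, o = oranges.
a + o = 14
6a + 8o = 100
Substitute o = 14 - a:
6a + 8(14 - a) = 100
(6 - 8)a = 100 - 112
-2a = -12
a = 6, o = 14 - 6 = 8

Apples: 6, Oranges: 8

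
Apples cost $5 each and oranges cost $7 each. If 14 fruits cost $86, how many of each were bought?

Let a = apples, o = oranges.
a + o = 14
5a + 7o = 86
Substitute o = 14 - a:
5a + 7(14 - a) = 86
(5 - 7)a = 86 - 98
-2a = -12
a = 6, o = 14 - 6 = 8

Apples: 6, Oranges: 8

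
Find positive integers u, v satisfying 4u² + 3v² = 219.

Try small values of u and check whether (219 - 4u²)/3 is a perfect square.
u = 6: 4·6² = 144, so 3v² = 219 - 144 = 75, giving v² = 25, v = 5.
Check: 4·6² + 3·5² = 144 + 75 = 219 ✓

u = 6, v = 5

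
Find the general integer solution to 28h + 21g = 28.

Step 1: Compute gcd(28, 21) = 7.
Since 7 divides 28, solutions exist.

Step 2: Find a particular solution using extended Euclidean algorithm.
We get h₀ = 4, g₀ = -4.
Check: 28*4 + 21*-4 = 28 = 28 ✓

Step 3: Write the general solution.
h = 4 + (21/7)t = 4 + 3t
g = -4 - (28/7)t = -4 - 4t
for any integer t.

h = 4 + 3t, g = -4 - 4t for integer t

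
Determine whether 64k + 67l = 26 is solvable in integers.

Step 1: Compute gcd(64, 67).
gcd(64, 67) = 1

Step 2: Check divisibility.
Does 1 divide 26? 26 = 1 x 26, so yes.

By the theorem on linear Diophantine equations, 64k + 67l = 26 has integer solutions if and only if gcd(64, 67) divides 26. Since 1 | 26, solutions exist.

Yes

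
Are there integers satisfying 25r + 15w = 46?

Step 1: Compute gcd(25, 15).
gcd(25, 15) = 5

Step 2: Check divisibility.
Does 5 divide 46? 46 = 5 x 9 + 1, so no.

By the theorem on linear Diophantine equations, 25r + 15w = 46 has integer solutions if and only if gcd(25, 15) divides 46. Since 5 does not divide 46, no solutions exist.

No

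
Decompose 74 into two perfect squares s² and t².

We need to find integers s, t > 0 such that s² + t² = 74.
Trying s = 5: t² = 74 - 5² = 74 - 25 = 49
t = 7
Check: 5² + 7² = 25 + 49 = 74 ✓

74 = 5² + 7²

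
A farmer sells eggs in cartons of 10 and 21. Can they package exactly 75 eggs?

We need non-negative a, b with 10a + 21b = 75.
gcd(10, 21) = 1 divides 75, but no a in [0, 7] gives non-negative b.

No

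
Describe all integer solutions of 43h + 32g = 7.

Step 1: Compute gcd(43, 32) = 1.
Since 1 divides 7, solutions exist.

Step 2: Find a particular solution using extended Euclidean algorithm.
We get h₀ = 21, g₀ = -28.
Check: 43*21 + 32*-28 = 7 = 7 ✓

Step 3: Write the general solution.
h = 21 + (32/1)t = 21 + 32t
g = -28 - (43/1)t = -28 - 43t
for any integer t.

h = 21 + 32t, g = -28 - 43t for integer t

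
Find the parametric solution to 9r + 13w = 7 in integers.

Step 1: Compute gcd(9, 13) = 1.
Since 1 divides 7, solutions exist.

Step 2: Find a particular solution using extended Euclidean algorithm.
We get r₀ = 21, w₀ = -14.
Check: 9*21 + 13*-14 = 7 = 7 ✓

Step 3: Write the general solution.
r = 21 + (13/1)t = 21 + 13t
w = -14 - (9/1)t = -14 - 9t
for any integer t.

r = 21 + 13t, w = -14 - 9t for integer t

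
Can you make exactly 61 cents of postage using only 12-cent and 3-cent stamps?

We need non-negative x, y with 12x + 3y = 61.
gcd(12, 3) = 3, and 3 does not divide 61.
No integer solutions exist, so certainly no non-negative ones.

No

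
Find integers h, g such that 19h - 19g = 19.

Step 1: Check solvability.
gcd(19, 19) = 19
Since 19 divides 19, solutions exist.

Step 2: Apply extended Euclidean algorithm to find gcd.
We find integers such that 19*x0 + 19*y0 = 19

Step 3: Scale the particular solution.
Multiply by 19/19 = 1:
h = 0, g = -1

Step 4: Verify.
19*(0) - 19*(-1) = 19 = 19 ✓

h = 0, g = -1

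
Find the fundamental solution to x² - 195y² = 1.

We seek the smallest positive integers (x, y) with x² - 195y² = 1, i.e., x² = 195y² + 1.
Try successive y values:
y = 1: x² = 195·1² + 1 = 196, x = 14 ✓

Verify: 14² - 195·1² = 196 - 195 = 1 ✓

x = 14, y = 1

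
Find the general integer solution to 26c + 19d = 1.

Step 1: Compute gcd(26, 19) = 1.
Since 1 divides 1, solutions exist.

Step 2: Find a particular solution using extended Euclidean algorithm.
We get c₀ = -8, d₀ = 11.
Check: 26*-8 + 19*11 = 1 = 1 ✓

Step 3: Write the general solution.
c = -8 + (19/1)t = -8 + 19t
d = 11 - (26/1)t = 11 - 26t
for any integer t.

c = -8 + 19t, d = 11 - 26t for integer t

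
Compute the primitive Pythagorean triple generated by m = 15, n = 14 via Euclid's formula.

a = m² - n² = 15² - 14² = 225 - 196 = 29
b = 2mn = 2·15·14 = 420
c = m² + n² = 225 + 196 = 421
Verify: 29² + 420² = 841 + 176400 = 177241 = 421² ✓

(29, 420, 421)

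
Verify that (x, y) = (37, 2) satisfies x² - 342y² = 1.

Compute x² = 37² = 1369
Compute 342y² = 342·2² = 342·4 = 1368
x² - 342y² = 1369 - 1368 = 1
Since this equals 1, (37, 2) is a solution.

Yes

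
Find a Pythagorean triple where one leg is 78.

We need the other leg and hypotenuse such that 78² + x² = c².
Take x = 1520, c = 1522: 78² + 1520² = 6084 + 2310400 = 2316484 = 1522² ✓
Triple: (78, 1520, 1522)

(78, 1520, 1522)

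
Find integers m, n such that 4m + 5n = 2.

Step 1: Check solvability.
gcd(4, 5) = 1
Since 1 divides 2, solutions exist.

Step 2: Apply extended Euclidean algorithm to find gcd.
We find integers such that 4*x0 + 5*y0 = 1

Step 3: Scale the particular solution.
Multiply by 2/1 = 2:
m = -2, n = 2

Step 4: Verify.
4*(-2) + 5*(2) = 2 = 2 ✓

m = -2, n = 2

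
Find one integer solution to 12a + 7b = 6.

Step 1: Check solvability.
gcd(12, 7) = 1
Since 1 divides 6, solutions exist.

Step 2: Apply extended Euclidean algorithm to find gcd.
We find integers such that 12*x0 + 7*y0 = 1

Step 3: Scale the particular solution.
Multiply by 6/1 = 6:
a = 18, b = -30

Step 4: Verify.
12*(18) + 7*(-30) = 6 = 6 ✓

a = 18, b = -30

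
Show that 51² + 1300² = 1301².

Compute a² + b² = 51² + 1300² = 2601 + 1690000 = 1692601
Compute c² = 1301² = 1692601
Since 1692601 = 1692601, confirmed.

Yes, it is a Pythagorean triple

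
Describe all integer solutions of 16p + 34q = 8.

Step 1: Compute gcd(16, 34) = 2.
Since 2 divides 8, solutions exist.

Step 2: Find a particular solution using extended Euclidean algorithm.
We get p₀ = -8, q₀ = 4.
Check: 16*-8 + 34*4 = 8 = 8 ✓

Step 3: Write the general solution.
p = -8 + (34/2)t = -8 + 17t
q = 4 - (16/2)t = 4 - 8t
for any integer t.

p = -8 + 17t, q = 4 - 8t for integer t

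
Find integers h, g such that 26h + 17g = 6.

Step 1: Check solvability.
gcd(26, 17) = 1
Since 1 divides 6, solutions exist.

Step 2: Apply extended Euclidean algorithm to find gcd.
We find integers such that 26*x0 + 17*y0 = 1

Step 3: Scale the particular solution.
Multiply by 6/1 = 6:
h = 12, g = -18

Step 4: Verify.
26*(12) + 17*(-18) = 6 = 6 ✓

h = 12, g = -18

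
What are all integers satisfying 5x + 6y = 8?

Step 1: Compute gcd(5, 6) = 1.
Since 1 divides 8, solutions exist.

Step 2: Find a particular solution using extended Euclidean algorithm.
We get x₀ = -8, y₀ = 8.
Check: 5*-8 + 6*8 = 8 = 8 ✓

Step 3: Write the general solution.
x = -8 + (6/1)t = -8 + 6t
y = 8 - (5/1)t = 8 - 5t
for any integer t.

x = -8 + 6t, y = 8 - 5t for integer t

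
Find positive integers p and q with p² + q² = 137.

We need to find integers p, q > 0 such that p² + q² = 137.
Trying p = 4: q² = 137 - 4² = 137 - 16 = 121
q = 11
Check: 4² + 11² = 16 + 121 = 137 ✓

137 = 4² + 11²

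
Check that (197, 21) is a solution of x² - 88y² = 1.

Compute x² = 197² = 38809
Compute 88y² = 88·21² = 88·441 = 38808
x² - 88y² = 38809 - 38808 = 1
Since this equals 1, (197, 21) is a solution.

Yes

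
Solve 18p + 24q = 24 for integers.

Step 1: Check solvability.
gcd(18, 24) = 6
Since 6 divides 24, solutions exist.

Step 2: Apply extended Euclidean algorithm to find gcd.
We find integers such that 18*x0 + 24*y0 = 6

Step 3: Scale the particular solution.
Multiply by 24/6 = 4:
p = -4, q = 4

Step 4: Verify.
18*(-4) + 24*(4) = 24 = 24 ✓

p = -4, q = 4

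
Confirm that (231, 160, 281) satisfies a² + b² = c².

Compute a² + b² = 231² + 160² = 53361 + 25600 = 78961
Compute c² = 281² = 78961
Since 78961 = 78961, confirmed.

Yes, it is a Pythagorean triple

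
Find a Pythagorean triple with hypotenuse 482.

We need a² + b² = 482² = 232324.
Trying: 418² + 240² = 174724 + 57600 = 232324 ✓

(418, 240, 482)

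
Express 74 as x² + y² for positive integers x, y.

We need to find integers x, y > 0 such that x² + y² = 74.
Trying x = 5: y² = 74 - 5² = 74 - 25 = 49
y = 7
Check: 5² + 7² = 25 + 49 = 74 ✓

74 = 5² + 7²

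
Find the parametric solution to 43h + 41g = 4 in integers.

Step 1: Compute gcd(43, 41) = 1.
Since 1 divides 4, solutions exist.

Step 2: Find a particular solution using extended Euclidean algorithm.
We get h₀ = -80, g₀ = 84.
Check: 43*-80 + 41*84 = 4 = 4 ✓

Step 3: Write the general solution.
h = -80 + (41/1)t = -80 + 41t
g = 84 - (43/1)t = 84 - 43t
for any integer t.

h = -80 + 41t, g = 84 - 43t for integer t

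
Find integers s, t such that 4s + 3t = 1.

Step 1: Check solvability.
gcd(4, 3) = 1
Since 1 divides 1, solutions exist.

Step 2: Apply extended Euclidean algorithm to find gcd.
We find integers such that 4*x0 + 3*y0 = 1

Step 3: Scale the particular solution.
Multiply by 1/1 = 1:
s = 1, t = -1

Step 4: Verify.
4*(1) + 3*(-1) = 1 = 1 ✓

s = 1, t = -1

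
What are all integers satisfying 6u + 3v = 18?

Step 1: Compute gcd(6, 3) = 3.
Since 3 divides 18, solutions exist.

Step 2: Find a particular solution using extended Euclidean algorithm.
We get u₀ = 0, v₀ = 6.
Check: 6*0 + 3*6 = 18 = 18 ✓

Step 3: Write the general solution.
u = 0 + (3/3)t = 0 + 1t
v = 6 - (6/3)t = 6 - 2t
for any integer t.

u = 0 + 1t, v = 6 - 2t for integer t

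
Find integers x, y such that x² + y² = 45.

We need to find integers x, y > 0 such that x² + y² = 45.
Trying x = 3: y² = 45 - 3² = 45 - 9 = 36
y = 6
Check: 3² + 6² = 9 + 36 = 45 ✓

45 = 3² + 6²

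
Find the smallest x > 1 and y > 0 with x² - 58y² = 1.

We seek the smallest positive integers (x, y) with x² - 58y² = 1, i.e., x² = 58y² + 1.
Try successive y values:
y = 1: x² = 58·1² + 1 = 59, not a perfect square
y = 2: x² = 58·2² + 1 = 233, not a perfect square
y = 3: x² = 58·3² + 1 = 523, not a perfect square
... continuing the search (or via continued fractions) ...
y = 2574: x² = 58·2574² + 1 = 384277609, x = 19603 ✓

Verify: 19603² - 58·2574² = 384277609 - 384277608 = 1 ✓

x = 19603, y = 2574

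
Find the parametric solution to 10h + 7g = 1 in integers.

Step 1: Compute gcd(10, 7) = 1.
Since 1 divides 1, solutions exist.

Step 2: Find a particular solution using extended Euclidean algorithm.
We get h₀ = -2, g₀ = 3.
Check: 10*-2 + 7*3 = 1 = 1 ✓

Step 3: Write the general solution.
h = -2 + (7/1)t = -2 + 7t
g = 3 - (10/1)t = 3 - 10t
for any integer t.

h = -2 + 7t, g = 3 - 10t for integer t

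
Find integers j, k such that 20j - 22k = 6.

Step 1: Check solvability.
gcd(20, 22) = 2
Since 2 divides 6, solutions exist.

Step 2: Apply extended Euclidean algorithm to find gcd.
We find integers such that 20*x0 + 22*y0 = 2

Step 3: Scale the particular solution.
Multiply by 6/2 = 3:
j = -3, k = -3

Step 4: Verify.
20*(-3) - 22*(-3) = 6 = 6 ✓

j = -3, k = -3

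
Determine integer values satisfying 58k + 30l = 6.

Step 1: Check solvability.
gcd(58, 30) = 2
Since 2 divides 6, solutions exist.

Step 2: Apply extended Euclidean algorithm to find gcd.
We find integers such that 58*x0 + 30*y0 = 2

Step 3: Scale the particular solution.
Multiply by 6/2 = 3:
k = -3, l = 6

Step 4: Verify.
58*(-3) + 30*(6) = 6 = 6 ✓

k = -3, l = 6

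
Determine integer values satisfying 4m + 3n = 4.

Step 1: Check solvability.
gcd(4, 3) = 1
Since 1 divides 4, solutions exist.

Step 2: Apply extended Euclidean algorithm to find gcd.
We find integers such that 4*x0 + 3*y0 = 1

Step 3: Scale the particular solution.
Multiply by 4/1 = 4:
m = 4, n = -4

Step 4: Verify.
4*(4) + 3*(-4) = 4 = 4 ✓

m = 4, n = -4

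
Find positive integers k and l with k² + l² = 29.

We need to find integers k, l > 0 such that k² + l² = 29.
Trying k = 2: l² = 29 - 2² = 29 - 4 = 25
l = 5
Check: 2² + 5² = 4 + 25 = 29 ✓

29 = 2² + 5²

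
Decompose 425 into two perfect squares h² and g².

We need to find integers h, g > 0 such that h² + g² = 425.
Trying h = 5: g² = 425 - 5² = 425 - 25 = 400
g = 20
Check: 5² + 20² = 25 + 400 = 425 ✓

425 = 5² + 20²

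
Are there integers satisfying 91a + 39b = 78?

Step 1: Compute gcd(91, 39).
gcd(91, 39) = 13

Step 2: Check divisibility.
Does 13 divide 78? 78 = 13 x 6, so yes.

By the theorem on linear Diophantine equations, 91a + 39b = 78 has integer solutions if and only if gcd(91, 39) divides 78. Since 13 | 78, solutions exist.

Yes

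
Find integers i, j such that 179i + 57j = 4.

Step 1: Check solvability.
gcd(179, 57) = 1
Since 1 divides 4, solutions exist.

Step 2: Apply extended Euclidean algorithm to find gcd.
We find integers such that 179*x0 + 57*y0 = 1

Step 3: Scale the particular solution.
Multiply by 4/1 = 4:
i = -28, j = 88

Step 4: Verify.
179*(-28) + 57*(88) = 4 = 4 ✓

i = -28, j = 88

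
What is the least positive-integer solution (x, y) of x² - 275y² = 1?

We seek the smallest positive integers (x, y) with x² - 275y² = 1, i.e., x² = 275y² + 1.
Try successive y values:
y = 1: x² = 275·1² + 1 = 276, not a perfect square
y = 2: x² = 275·2² + 1 = 1101, not a perfect square
y = 3: x² = 275·3² + 1 = 2476, not a perfect square
... continuing the search (or via continued fractions) ...
y = 12: x² = 275·12² + 1 = 39601, x = 199 ✓

Verify: 199² - 275·12² = 39601 - 39600 = 1 ✓

x = 199, y = 12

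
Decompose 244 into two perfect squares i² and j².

We need to find integers i, j > 0 such that i² + j² = 244.
Trying i = 10: j² = 244 - 10² = 244 - 100 = 144
j = 12
Check: 10² + 12² = 100 + 144 = 244 ✓

244 = 10² + 12²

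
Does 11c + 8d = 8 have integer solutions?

Step 1: Compute gcd(11, 8).
gcd(11, 8) = 1

Step 2: Check divisibility.
Does 1 divide 8? 8 = 1 x 8, so yes.

By the theorem on linear Diophantine equations, 11c + 8d = 8 has integer solutions if and only if gcd(11, 8) divides 8. Since 1 | 8, solutions exist.

Yes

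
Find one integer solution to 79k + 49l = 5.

Step 1: Check solvability.
gcd(79, 49) = 1
Since 1 divides 5, solutions exist.

Step 2: Apply extended Euclidean algorithm to find gcd.
We find integers such that 79*x0 + 49*y0 = 1

Step 3: Scale the particular solution.
Multiply by 5/1 = 5:
k = 90, l = -145

Step 4: Verify.
79*(90) + 49*(-145) = 5 = 5 ✓

k = 90, l = -145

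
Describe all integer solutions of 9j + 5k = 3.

Step 1: Compute gcd(9, 5) = 1.
Since 1 divides 3, solutions exist.

Step 2: Find a particular solution using extended Euclidean algorithm.
We get j₀ = -3, k₀ = 6.
Check: 9*-3 + 5*6 = 3 = 3 ✓

Step 3: Write the general solution.
j = -3 + (5/1)t = -3 + 5t
k = 6 - (9/1)t = 6 - 9t
for any integer t.

j = -3 + 5t, k = 6 - 9t for integer t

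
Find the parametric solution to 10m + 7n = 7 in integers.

Step 1: Compute gcd(10, 7) = 1.
Since 1 divides 7, solutions exist.

Step 2: Find a particular solution using extended Euclidean algorithm.
We get m₀ = -14, n₀ = 21.
Check: 10*-14 + 7*21 = 7 = 7 ✓

Step 3: Write the general solution.
m = -14 + (7/1)t = -14 + 7t
n = 21 - (10/1)t = 21 - 10t
for any integer t.

m = -14 + 7t, n = 21 - 10t for integer t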